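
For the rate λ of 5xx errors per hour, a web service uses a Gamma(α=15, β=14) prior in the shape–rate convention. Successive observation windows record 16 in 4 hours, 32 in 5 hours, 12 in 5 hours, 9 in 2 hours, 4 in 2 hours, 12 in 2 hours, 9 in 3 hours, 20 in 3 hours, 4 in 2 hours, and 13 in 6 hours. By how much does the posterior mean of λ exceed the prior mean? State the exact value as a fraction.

Total count: 16 + 32 + 12 + 9 + 4 + 12 + 9 + 20 + 4 + 13 = 131.
Total exposure: 4 + 5 + 5 + 2 + 2 + 2 + 3 + 3 + 2 + 6 = 34 hours.
The Gamma prior is conjugate for the Poisson rate, so λ | data ~ Gamma(15+131, 14+34) = Gamma(146, 48).
Posterior mean = 146/48 = 73/24; prior mean = 15/14 = 15/14. Difference = 73/24 − 15/14 = 331/168.

331/168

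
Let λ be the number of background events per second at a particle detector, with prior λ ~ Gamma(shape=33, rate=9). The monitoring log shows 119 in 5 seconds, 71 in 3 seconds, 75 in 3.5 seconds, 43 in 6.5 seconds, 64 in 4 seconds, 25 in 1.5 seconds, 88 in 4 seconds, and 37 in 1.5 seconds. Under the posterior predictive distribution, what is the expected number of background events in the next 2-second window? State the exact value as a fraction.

555/19

Total count: 119 + 71 + 75 + 43 + 64 + 25 + 88 + 37 = 522.
Total exposure: 5 + 3 + 3.5 + 6.5 + 4 + 1.5 + 4 + 1.5 = 29 seconds.
Posterior: α' = 33 + 522 = 555, β' = 9 + 29 = 38.
Predictive mean over a 2-second window = T·E[λ|data] = 2·555/38 = 555/19.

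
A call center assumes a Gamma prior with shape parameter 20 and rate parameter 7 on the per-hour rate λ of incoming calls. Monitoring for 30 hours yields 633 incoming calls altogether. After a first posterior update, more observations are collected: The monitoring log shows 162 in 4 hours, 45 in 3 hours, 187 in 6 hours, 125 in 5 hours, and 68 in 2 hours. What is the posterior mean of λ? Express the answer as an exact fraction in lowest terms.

1240/57

Total count 633 over total exposure 30 hours.
After the first batch: Gamma(20 + 633, 7 + 30) = Gamma(653, 37).
Total count: 162 + 45 + 187 + 125 + 68 = 587.
Total exposure: 4 + 3 + 6 + 5 + 2 = 20 hours.
After the second batch: Gamma(653 + 587, 37 + 20) = Gamma(1240, 57).
Posterior mean = α'/β' = 1240/57.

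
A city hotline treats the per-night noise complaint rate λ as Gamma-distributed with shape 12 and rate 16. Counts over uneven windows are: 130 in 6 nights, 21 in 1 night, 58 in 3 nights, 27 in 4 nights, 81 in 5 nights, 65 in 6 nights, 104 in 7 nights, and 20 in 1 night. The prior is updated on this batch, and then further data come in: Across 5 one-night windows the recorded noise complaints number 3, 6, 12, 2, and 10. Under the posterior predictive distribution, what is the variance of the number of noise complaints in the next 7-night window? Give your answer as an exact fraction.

Total count: 130 + 21 + 58 + 27 + 81 + 65 + 104 + 20 = 506.
Total exposure: 6 + 1 + 3 + 4 + 5 + 6 + 7 + 1 = 33 nights.
After the first batch: Gamma(12 + 506, 16 + 33) = Gamma(518, 49).
Total count: 3 + 6 + 12 + 2 + 10 = 33.
Total exposure: 5 nights.
After the second batch: Gamma(518 + 33, 49 + 5) = Gamma(551, 54).
The posterior predictive for a window of length T is Negative Binomial with variance T·α'·(β'+T)/β'² = 7·551·61/2916 = 235277/2916.

235277/2916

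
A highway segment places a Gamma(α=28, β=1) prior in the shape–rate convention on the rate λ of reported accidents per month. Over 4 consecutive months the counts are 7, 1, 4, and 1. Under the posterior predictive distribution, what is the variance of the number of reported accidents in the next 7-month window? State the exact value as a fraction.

Total count: 7 + 1 + 4 + 1 = 13.
Total exposure: 4 months.
Conjugate update: add total count to the shape and total exposure to the rate, giving Gamma(41, 5).
The posterior predictive for a window of length T is Negative Binomial with variance T·α'·(β'+T)/β'² = 7·41·12/25 = 3444/25.

3444/25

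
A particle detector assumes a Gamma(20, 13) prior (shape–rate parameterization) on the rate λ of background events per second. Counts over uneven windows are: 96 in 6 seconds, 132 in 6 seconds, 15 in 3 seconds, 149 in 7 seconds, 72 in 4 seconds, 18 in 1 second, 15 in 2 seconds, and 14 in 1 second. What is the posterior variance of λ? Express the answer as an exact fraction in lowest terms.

531/1849

Total count: 96 + 132 + 15 + 149 + 72 + 18 + 15 + 14 = 511.
Total exposure: 6 + 6 + 3 + 7 + 4 + 1 + 2 + 1 = 30 seconds.
By Gamma–Poisson conjugacy, the posterior is Gamma(α + Σx, β + Σt) = Gamma(20 + 511, 13 + 30) = Gamma(531, 43).
Posterior variance = α'/β'² = 531/1849.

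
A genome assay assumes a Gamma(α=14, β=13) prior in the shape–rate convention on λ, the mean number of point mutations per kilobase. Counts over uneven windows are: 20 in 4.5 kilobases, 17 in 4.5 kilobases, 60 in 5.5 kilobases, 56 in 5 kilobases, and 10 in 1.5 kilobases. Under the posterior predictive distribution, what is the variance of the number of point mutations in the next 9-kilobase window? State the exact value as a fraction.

Total count: 20 + 17 + 60 + 56 + 10 = 163.
Total exposure: 4.5 + 4.5 + 5.5 + 5 + 1.5 = 21 kilobases.
Conjugate update: add total count to the shape and total exposure to the rate, giving Gamma(177, 34).
The posterior predictive for a window of length T is Negative Binomial with variance T·α'·(β'+T)/β'² = 9·177·43/1156 = 68499/1156.

68499/1156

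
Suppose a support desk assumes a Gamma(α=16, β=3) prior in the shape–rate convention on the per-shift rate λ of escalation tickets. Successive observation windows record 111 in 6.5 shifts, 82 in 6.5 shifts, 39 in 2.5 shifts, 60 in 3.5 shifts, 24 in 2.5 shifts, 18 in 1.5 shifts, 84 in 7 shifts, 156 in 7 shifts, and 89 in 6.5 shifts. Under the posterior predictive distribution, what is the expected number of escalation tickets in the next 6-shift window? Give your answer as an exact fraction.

Total count: 111 + 82 + 39 + 60 + 24 + 18 + 84 + 156 + 89 = 663.
Total exposure: 6.5 + 6.5 + 2.5 + 3.5 + 2.5 + 1.5 + 7 + 7 + 6.5 = 43.5 shifts.
The Gamma prior is conjugate for the Poisson rate, so λ | data ~ Gamma(16+663, 3+43.5) = Gamma(679, 93/2).
Predictive mean over a 6-shift window = T·E[λ|data] = 6·679/(93/2) = 2716/31.

2716/31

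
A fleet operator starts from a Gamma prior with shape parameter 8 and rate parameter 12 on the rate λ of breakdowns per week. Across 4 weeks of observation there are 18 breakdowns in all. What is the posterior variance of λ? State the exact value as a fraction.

Total count 18 over total exposure 4 weeks.
The Gamma prior is conjugate for the Poisson rate, so λ | data ~ Gamma(8+18, 12+4) = Gamma(26, 16).
Posterior variance = α'/β'² = 26/256 = 13/128.

13/128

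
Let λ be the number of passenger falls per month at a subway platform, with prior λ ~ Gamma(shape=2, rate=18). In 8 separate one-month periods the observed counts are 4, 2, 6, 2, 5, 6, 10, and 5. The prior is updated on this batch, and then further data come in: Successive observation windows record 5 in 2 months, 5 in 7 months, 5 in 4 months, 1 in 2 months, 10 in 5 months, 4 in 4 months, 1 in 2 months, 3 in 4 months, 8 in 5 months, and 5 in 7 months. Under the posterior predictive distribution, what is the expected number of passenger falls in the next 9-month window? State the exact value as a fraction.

Total count: 4 + 2 + 6 + 2 + 5 + 6 + 10 + 5 = 40.
Total exposure: 8 months.
After the first batch: Gamma(2 + 40, 18 + 8) = Gamma(42, 26).
Total count: 5 + 5 + 5 + 1 + 10 + 4 + 1 + 3 + 8 + 5 = 47.
Total exposure: 2 + 7 + 4 + 2 + 5 + 4 + 2 + 4 + 5 + 7 = 42 months.
After the second batch: Gamma(42 + 47, 26 + 42) = Gamma(89, 68).
Predictive mean over a 9-month window = T·E[λ|data] = 9·89/68 = 801/68.

801/68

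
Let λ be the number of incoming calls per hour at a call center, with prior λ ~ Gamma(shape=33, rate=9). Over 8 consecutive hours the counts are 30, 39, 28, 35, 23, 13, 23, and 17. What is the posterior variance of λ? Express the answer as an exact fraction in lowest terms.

241/289

Total count: 30 + 39 + 28 + 35 + 23 + 13 + 23 + 17 = 208.
Total exposure: 8 hours.
The Gamma prior is conjugate for the Poisson rate, so λ | data ~ Gamma(33+208, 9+8) = Gamma(241, 17).
Posterior variance = α'/β'² = 241/289.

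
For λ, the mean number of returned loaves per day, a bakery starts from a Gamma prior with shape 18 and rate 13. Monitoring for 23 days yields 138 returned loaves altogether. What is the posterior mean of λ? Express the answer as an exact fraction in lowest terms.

Total count 138 over total exposure 23 days.
Posterior: α' = 18 + 138 = 156, β' = 13 + 23 = 36.
Posterior mean = α'/β' = 156/36 = 13/3.

13/3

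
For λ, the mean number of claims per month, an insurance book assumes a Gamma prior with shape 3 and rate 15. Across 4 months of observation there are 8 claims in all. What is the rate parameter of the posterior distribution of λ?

19

Total count 8 over total exposure 4 months.
The Gamma prior is conjugate for the Poisson rate, so λ | data ~ Gamma(3+8, 15+4) = Gamma(11, 19).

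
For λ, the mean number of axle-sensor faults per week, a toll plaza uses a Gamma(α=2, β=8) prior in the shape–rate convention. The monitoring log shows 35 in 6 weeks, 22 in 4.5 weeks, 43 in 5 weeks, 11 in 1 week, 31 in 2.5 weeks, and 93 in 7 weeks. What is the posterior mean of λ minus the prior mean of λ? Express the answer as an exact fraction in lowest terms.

457/68

Total count: 35 + 22 + 43 + 11 + 31 + 93 = 235.
Total exposure: 6 + 4.5 + 5 + 1 + 2.5 + 7 = 26 weeks.
By Gamma–Poisson conjugacy, the posterior is Gamma(α + Σx, β + Σt) = Gamma(2 + 235, 8 + 26) = Gamma(237, 34).
Posterior mean = 237/34 = 237/34; prior mean = 2/8 = 1/4. Difference = 237/34 − 1/4 = 457/68.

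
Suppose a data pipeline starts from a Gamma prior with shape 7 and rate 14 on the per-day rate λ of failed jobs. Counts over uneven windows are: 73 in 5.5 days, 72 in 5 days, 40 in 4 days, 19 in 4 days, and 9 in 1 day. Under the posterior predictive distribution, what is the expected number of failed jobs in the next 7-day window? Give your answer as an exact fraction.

3080/67

Total count: 73 + 72 + 40 + 19 + 9 = 213.
Total exposure: 5.5 + 5 + 4 + 4 + 1 = 19.5 days.
Gamma(α, β) with Poisson data over total exposure Σt gives posterior Gamma(α+Σx, β+Σt) = Gamma(220, 67/2).
Predictive mean over a 7-day window = T·E[λ|data] = 7·220/(67/2) = 3080/67.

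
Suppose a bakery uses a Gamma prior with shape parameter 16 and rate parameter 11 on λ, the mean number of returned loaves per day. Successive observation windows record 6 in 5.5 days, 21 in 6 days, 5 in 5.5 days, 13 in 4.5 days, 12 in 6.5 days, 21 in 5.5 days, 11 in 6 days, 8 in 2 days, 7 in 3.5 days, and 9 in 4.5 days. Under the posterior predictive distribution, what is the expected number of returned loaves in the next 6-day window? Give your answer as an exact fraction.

Total count: 6 + 21 + 5 + 13 + 12 + 21 + 11 + 8 + 7 + 9 = 113.
Total exposure: 5.5 + 6 + 5.5 + 4.5 + 6.5 + 5.5 + 6 + 2 + 3.5 + 4.5 = 49.5 days.
Posterior: α' = 16 + 113 = 129, β' = 11 + 49.5 = 121/2.
Predictive mean over a 6-day window = T·E[λ|data] = 6·129/(121/2) = 1548/121.

1548/121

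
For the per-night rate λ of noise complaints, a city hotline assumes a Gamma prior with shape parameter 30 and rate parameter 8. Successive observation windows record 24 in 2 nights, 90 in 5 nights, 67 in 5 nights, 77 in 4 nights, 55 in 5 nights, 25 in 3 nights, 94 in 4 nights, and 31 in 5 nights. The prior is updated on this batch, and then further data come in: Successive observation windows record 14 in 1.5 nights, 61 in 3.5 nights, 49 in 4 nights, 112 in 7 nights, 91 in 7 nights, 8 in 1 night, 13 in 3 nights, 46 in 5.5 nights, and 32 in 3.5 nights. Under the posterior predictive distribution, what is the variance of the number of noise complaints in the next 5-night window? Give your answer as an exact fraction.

Total count: 24 + 90 + 67 + 77 + 55 + 25 + 94 + 31 = 463.
Total exposure: 2 + 5 + 5 + 4 + 5 + 3 + 4 + 5 = 33 nights.
After the first batch: Gamma(30 + 463, 8 + 33) = Gamma(493, 41).
Total count: 14 + 61 + 49 + 112 + 91 + 8 + 13 + 46 + 32 = 426.
Total exposure: 1.5 + 3.5 + 4 + 7 + 7 + 1 + 3 + 5.5 + 3.5 = 36 nights.
After the second batch: Gamma(493 + 426, 41 + 36) = Gamma(919, 77).
The posterior predictive for a window of length T is Negative Binomial with variance T·α'·(β'+T)/β'² = 5·919·82/5929 = 376790/5929.

376790/5929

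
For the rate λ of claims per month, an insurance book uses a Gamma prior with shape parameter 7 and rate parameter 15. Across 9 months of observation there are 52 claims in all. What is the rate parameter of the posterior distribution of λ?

24

Total count 52 over total exposure 9 months.
By Gamma–Poisson conjugacy, the posterior is Gamma(α + Σx, β + Σt) = Gamma(7 + 52, 15 + 9) = Gamma(59, 24).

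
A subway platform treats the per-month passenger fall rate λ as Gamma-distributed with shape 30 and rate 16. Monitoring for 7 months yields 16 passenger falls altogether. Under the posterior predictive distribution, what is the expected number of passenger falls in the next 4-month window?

Total count 16 over total exposure 7 months.
Conjugate update: add total count to the shape and total exposure to the rate, giving Gamma(46, 23).
Predictive mean over a 4-month window = T·E[λ|data] = 4·46/23 = 8.

8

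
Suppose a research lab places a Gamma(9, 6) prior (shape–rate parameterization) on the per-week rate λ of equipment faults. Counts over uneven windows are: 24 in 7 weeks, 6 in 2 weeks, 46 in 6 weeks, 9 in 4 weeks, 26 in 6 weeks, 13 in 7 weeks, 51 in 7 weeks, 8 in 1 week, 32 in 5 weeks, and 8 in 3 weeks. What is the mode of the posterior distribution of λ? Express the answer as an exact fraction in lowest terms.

Total count: 24 + 6 + 46 + 9 + 26 + 13 + 51 + 8 + 32 + 8 = 223.
Total exposure: 7 + 2 + 6 + 4 + 6 + 7 + 7 + 1 + 5 + 3 = 48 weeks.
Posterior: α' = 9 + 223 = 232, β' = 6 + 48 = 54.
Posterior mode = (α'−1)/β' = 231/54 = 77/18.

77/18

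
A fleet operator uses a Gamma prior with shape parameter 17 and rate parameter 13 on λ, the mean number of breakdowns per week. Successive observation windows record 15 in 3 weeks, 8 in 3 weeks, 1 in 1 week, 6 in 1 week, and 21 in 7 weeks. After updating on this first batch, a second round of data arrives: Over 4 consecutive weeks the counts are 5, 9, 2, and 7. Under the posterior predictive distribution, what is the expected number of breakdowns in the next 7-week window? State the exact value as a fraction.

Total count: 15 + 8 + 1 + 6 + 21 = 51.
Total exposure: 3 + 3 + 1 + 1 + 7 = 15 weeks.
After the first batch: Gamma(17 + 51, 13 + 15) = Gamma(68, 28).
Total count: 5 + 9 + 2 + 7 = 23.
Total exposure: 4 weeks.
After the second batch: Gamma(68 + 23, 28 + 4) = Gamma(91, 32).
Predictive mean over a 7-week window = T·E[λ|data] = 7·91/32 = 637/32.

637/32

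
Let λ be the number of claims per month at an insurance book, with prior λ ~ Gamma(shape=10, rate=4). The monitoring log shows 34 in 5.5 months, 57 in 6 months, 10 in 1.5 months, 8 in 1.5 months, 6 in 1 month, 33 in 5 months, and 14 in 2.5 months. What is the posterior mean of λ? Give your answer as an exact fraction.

Total count: 34 + 57 + 10 + 8 + 6 + 33 + 14 = 162.
Total exposure: 5.5 + 6 + 1.5 + 1.5 + 1 + 5 + 2.5 = 23 months.
Gamma(α, β) with Poisson data over total exposure Σt gives posterior Gamma(α+Σx, β+Σt) = Gamma(172, 27).
Posterior mean = α'/β' = 172/27.

172/27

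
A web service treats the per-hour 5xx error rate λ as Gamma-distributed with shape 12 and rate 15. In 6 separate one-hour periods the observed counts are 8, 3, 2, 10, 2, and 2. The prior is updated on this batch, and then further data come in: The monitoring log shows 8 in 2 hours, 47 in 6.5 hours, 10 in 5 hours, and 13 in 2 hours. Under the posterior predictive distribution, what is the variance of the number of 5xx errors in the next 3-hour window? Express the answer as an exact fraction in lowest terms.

Total count: 8 + 3 + 2 + 10 + 2 + 2 = 27.
Total exposure: 6 hours.
After the first batch: Gamma(12 + 27, 15 + 6) = Gamma(39, 21).
Total count: 8 + 47 + 10 + 13 = 78.
Total exposure: 2 + 6.5 + 5 + 2 = 15.5 hours.
After the second batch: Gamma(39 + 78, 21 + 15.5) = Gamma(117, 73/2).
The posterior predictive for a window of length T is Negative Binomial with variance T·α'·(β'+T)/β'² = 3·117·(79/2)/(5329/4) = 55458/5329.

55458/5329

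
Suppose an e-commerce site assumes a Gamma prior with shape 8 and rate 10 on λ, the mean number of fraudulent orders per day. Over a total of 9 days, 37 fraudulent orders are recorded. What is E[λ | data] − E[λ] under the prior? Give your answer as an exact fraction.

Total count 37 over total exposure 9 days.
The Gamma prior is conjugate for the Poisson rate, so λ | data ~ Gamma(8+37, 10+9) = Gamma(45, 19).
Posterior mean = 45/19 = 45/19; prior mean = 8/10 = 4/5. Difference = 45/19 − 4/5 = 149/95.

149/95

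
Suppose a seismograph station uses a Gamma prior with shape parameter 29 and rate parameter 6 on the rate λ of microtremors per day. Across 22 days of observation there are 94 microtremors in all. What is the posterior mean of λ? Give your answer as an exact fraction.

123/28

Total count 94 over total exposure 22 days.
Posterior: α' = 29 + 94 = 123, β' = 6 + 22 = 28.
Posterior mean = α'/β' = 123/28.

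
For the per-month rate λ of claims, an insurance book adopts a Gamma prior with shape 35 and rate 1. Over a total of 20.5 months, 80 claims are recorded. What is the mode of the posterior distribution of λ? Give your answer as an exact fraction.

228/43

Total count 80 over total exposure 20.5 months.
The Gamma prior is conjugate for the Poisson rate, so λ | data ~ Gamma(35+80, 1+20.5) = Gamma(115, 43/2).
Posterior mode = (α'−1)/β' = 114/(43/2) = 228/43.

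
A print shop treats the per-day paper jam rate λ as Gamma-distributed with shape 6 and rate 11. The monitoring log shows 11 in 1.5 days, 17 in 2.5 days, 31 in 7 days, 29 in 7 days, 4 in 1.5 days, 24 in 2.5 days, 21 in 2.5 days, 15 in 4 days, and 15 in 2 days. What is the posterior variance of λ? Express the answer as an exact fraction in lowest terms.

692/6889

Total count: 11 + 17 + 31 + 29 + 4 + 24 + 21 + 15 + 15 = 167.
Total exposure: 1.5 + 2.5 + 7 + 7 + 1.5 + 2.5 + 2.5 + 4 + 2 = 30.5 days.
The Gamma prior is conjugate for the Poisson rate, so λ | data ~ Gamma(6+167, 11+30.5) = Gamma(173, 83/2).
Posterior variance = α'/β'² = 173/(6889/4) = 692/6889.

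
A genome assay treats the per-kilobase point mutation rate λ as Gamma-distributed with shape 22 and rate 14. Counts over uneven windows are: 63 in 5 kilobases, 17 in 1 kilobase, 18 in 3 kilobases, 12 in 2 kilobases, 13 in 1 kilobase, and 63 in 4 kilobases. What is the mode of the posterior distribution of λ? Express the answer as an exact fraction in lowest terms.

Total count: 63 + 17 + 18 + 12 + 13 + 63 = 186.
Total exposure: 5 + 1 + 3 + 2 + 1 + 4 = 16 kilobases.
By Gamma–Poisson conjugacy, the posterior is Gamma(α + Σx, β + Σt) = Gamma(22 + 186, 14 + 16) = Gamma(208, 30).
Posterior mode = (α'−1)/β' = 207/30 = 69/10.

69/10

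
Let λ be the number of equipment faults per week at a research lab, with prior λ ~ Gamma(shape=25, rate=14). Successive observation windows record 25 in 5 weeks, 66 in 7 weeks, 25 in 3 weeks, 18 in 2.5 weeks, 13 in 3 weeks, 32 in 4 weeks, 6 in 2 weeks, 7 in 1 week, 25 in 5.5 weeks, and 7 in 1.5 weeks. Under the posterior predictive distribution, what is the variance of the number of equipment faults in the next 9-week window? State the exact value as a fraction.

515430/9409

Total count: 25 + 66 + 25 + 18 + 13 + 32 + 6 + 7 + 25 + 7 = 224.
Total exposure: 5 + 7 + 3 + 2.5 + 3 + 4 + 2 + 1 + 5.5 + 1.5 = 34.5 weeks.
The Gamma prior is conjugate for the Poisson rate, so λ | data ~ Gamma(25+224, 14+34.5) = Gamma(249, 97/2).
The posterior predictive for a window of length T is Negative Binomial with variance T·α'·(β'+T)/β'² = 9·249·(115/2)/(9409/4) = 515430/9409.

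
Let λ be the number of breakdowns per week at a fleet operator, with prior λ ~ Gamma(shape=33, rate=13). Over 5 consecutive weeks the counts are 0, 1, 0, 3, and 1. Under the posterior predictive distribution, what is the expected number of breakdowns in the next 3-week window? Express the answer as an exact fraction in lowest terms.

Total count: 0 + 1 + 0 + 3 + 1 = 5.
Total exposure: 5 weeks.
Gamma(α, β) with Poisson data over total exposure Σt gives posterior Gamma(α+Σx, β+Σt) = Gamma(38, 18).
Predictive mean over a 3-week window = T·E[λ|data] = 3·38/18 = 19/3.

19/3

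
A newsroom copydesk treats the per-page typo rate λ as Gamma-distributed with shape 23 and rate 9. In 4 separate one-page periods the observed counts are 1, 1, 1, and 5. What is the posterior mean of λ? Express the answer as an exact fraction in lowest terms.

31/13

Total count: 1 + 1 + 1 + 5 = 8.
Total exposure: 4 pages.
The Gamma prior is conjugate for the Poisson rate, so λ | data ~ Gamma(23+8, 9+4) = Gamma(31, 13).
Posterior mean = α'/β' = 31/13.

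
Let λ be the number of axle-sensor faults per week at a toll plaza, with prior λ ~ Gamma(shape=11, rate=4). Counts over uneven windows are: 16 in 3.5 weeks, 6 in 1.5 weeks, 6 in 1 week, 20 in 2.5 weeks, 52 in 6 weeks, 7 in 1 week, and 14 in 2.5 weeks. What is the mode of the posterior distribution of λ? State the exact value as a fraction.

131/22

Total count: 16 + 6 + 6 + 20 + 52 + 7 + 14 = 121.
Total exposure: 3.5 + 1.5 + 1 + 2.5 + 6 + 1 + 2.5 = 18 weeks.
Posterior: α' = 11 + 121 = 132, β' = 4 + 18 = 22.
Posterior mode = (α'−1)/β' = 131/22.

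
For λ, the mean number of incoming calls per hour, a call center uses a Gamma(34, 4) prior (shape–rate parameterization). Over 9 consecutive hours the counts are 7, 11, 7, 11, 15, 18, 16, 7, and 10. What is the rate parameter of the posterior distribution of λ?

Total count: 7 + 11 + 7 + 11 + 15 + 18 + 16 + 7 + 10 = 102.
Total exposure: 9 hours.
The Gamma prior is conjugate for the Poisson rate, so λ | data ~ Gamma(34+102, 4+9) = Gamma(136, 13).

13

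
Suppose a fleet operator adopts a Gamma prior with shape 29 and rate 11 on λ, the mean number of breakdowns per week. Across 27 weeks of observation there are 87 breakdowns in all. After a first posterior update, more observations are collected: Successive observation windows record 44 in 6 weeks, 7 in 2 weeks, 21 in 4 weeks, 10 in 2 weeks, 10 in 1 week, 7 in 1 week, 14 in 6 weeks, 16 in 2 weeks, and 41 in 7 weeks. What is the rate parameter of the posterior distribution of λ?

Total count 87 over total exposure 27 weeks.
After the first batch: Gamma(29 + 87, 11 + 27) = Gamma(116, 38).
Total count: 44 + 7 + 21 + 10 + 10 + 7 + 14 + 16 + 41 = 170.
Total exposure: 6 + 2 + 4 + 2 + 1 + 1 + 6 + 2 + 7 = 31 weeks.
After the second batch: Gamma(116 + 170, 38 + 31) = Gamma(286, 69).

69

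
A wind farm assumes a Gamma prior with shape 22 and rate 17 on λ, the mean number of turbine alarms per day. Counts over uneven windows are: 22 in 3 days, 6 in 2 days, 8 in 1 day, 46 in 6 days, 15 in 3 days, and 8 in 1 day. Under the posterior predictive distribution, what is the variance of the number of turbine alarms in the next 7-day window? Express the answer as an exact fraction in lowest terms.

35560/1089

Total count: 22 + 6 + 8 + 46 + 15 + 8 = 105.
Total exposure: 3 + 2 + 1 + 6 + 3 + 1 = 16 days.
Posterior: α' = 22 + 105 = 127, β' = 17 + 16 = 33.
The posterior predictive for a window of length T is Negative Binomial with variance T·α'·(β'+T)/β'² = 7·127·40/1089 = 35560/1089.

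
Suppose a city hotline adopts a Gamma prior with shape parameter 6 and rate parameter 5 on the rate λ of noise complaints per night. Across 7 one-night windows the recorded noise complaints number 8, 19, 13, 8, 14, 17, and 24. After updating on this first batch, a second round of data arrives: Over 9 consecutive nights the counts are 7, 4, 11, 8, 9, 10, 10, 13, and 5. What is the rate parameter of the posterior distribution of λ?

Total count: 8 + 19 + 13 + 8 + 14 + 17 + 24 = 103.
Total exposure: 7 nights.
After the first batch: Gamma(6 + 103, 5 + 7) = Gamma(109, 12).
Total count: 7 + 4 + 11 + 8 + 9 + 10 + 10 + 13 + 5 = 77.
Total exposure: 9 nights.
After the second batch: Gamma(109 + 77, 12 + 9) = Gamma(186, 21).

21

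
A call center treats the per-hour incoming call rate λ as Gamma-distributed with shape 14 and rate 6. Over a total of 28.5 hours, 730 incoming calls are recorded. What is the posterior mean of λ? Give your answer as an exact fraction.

496/23

Total count 730 over total exposure 28.5 hours.
Conjugate update: add total count to the shape and total exposure to the rate, giving Gamma(744, 69/2).
Posterior mean = α'/β' = 744/(69/2) = 496/23.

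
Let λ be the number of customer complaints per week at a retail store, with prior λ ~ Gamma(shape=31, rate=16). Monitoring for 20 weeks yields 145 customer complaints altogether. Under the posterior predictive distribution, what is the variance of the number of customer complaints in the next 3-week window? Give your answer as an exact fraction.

143/9

Total count 145 over total exposure 20 weeks.
By Gamma–Poisson conjugacy, the posterior is Gamma(α + Σx, β + Σt) = Gamma(31 + 145, 16 + 20) = Gamma(176, 36).
The posterior predictive for a window of length T is Negative Binomial with variance T·α'·(β'+T)/β'² = 3·176·39/1296 = 143/9.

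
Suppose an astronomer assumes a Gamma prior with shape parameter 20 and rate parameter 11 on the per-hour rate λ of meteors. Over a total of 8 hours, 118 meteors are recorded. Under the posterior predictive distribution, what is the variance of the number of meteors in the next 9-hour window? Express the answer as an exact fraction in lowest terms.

Total count 118 over total exposure 8 hours.
Conjugate update: add total count to the shape and total exposure to the rate, giving Gamma(138, 19).
The posterior predictive for a window of length T is Negative Binomial with variance T·α'·(β'+T)/β'² = 9·138·28/361 = 34776/361.

34776/361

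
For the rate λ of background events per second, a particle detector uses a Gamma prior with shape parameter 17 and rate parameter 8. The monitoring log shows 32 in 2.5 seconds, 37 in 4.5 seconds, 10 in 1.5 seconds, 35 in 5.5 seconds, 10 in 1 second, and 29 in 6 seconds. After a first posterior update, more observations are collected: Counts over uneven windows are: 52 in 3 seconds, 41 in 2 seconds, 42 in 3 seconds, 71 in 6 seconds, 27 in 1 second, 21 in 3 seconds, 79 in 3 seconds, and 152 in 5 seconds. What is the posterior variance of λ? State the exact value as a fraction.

Total count: 32 + 37 + 10 + 35 + 10 + 29 = 153.
Total exposure: 2.5 + 4.5 + 1.5 + 5.5 + 1 + 6 = 21 seconds.
After the first batch: Gamma(17 + 153, 8 + 21) = Gamma(170, 29).
Total count: 52 + 41 + 42 + 71 + 27 + 21 + 79 + 152 = 485.
Total exposure: 3 + 2 + 3 + 6 + 1 + 3 + 3 + 5 = 26 seconds.
After the second batch: Gamma(170 + 485, 29 + 26) = Gamma(655, 55).
Posterior variance = α'/β'² = 655/3025 = 131/605.

131/605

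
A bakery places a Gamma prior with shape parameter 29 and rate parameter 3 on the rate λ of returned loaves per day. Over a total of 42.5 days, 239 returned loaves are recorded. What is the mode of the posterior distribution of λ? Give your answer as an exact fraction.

Total count 239 over total exposure 42.5 days.
Posterior: α' = 29 + 239 = 268, β' = 3 + 42.5 = 91/2.
Posterior mode = (α'−1)/β' = 267/(91/2) = 534/91.

534/91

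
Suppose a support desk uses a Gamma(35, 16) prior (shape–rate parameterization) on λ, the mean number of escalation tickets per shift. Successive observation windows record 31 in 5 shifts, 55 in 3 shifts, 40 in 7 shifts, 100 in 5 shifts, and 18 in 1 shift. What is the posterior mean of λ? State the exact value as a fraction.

279/37

Total count: 31 + 55 + 40 + 100 + 18 = 244.
Total exposure: 5 + 3 + 7 + 5 + 1 = 21 shifts.
Posterior: α' = 35 + 244 = 279, β' = 16 + 21 = 37.
Posterior mean = α'/β' = 279/37.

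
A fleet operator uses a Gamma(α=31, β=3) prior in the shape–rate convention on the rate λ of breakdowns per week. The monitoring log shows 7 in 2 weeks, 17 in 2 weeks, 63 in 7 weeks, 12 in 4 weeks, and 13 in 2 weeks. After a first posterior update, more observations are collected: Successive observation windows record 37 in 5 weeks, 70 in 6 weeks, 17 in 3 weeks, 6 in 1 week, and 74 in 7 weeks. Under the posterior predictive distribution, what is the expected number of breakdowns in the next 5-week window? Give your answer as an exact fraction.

1735/42

Total count: 7 + 17 + 63 + 12 + 13 = 112.
Total exposure: 2 + 2 + 7 + 4 + 2 = 17 weeks.
After the first batch: Gamma(31 + 112, 3 + 17) = Gamma(143, 20).
Total count: 37 + 70 + 17 + 6 + 74 = 204.
Total exposure: 5 + 6 + 3 + 1 + 7 = 22 weeks.
After the second batch: Gamma(143 + 204, 20 + 22) = Gamma(347, 42).
Predictive mean over a 5-week window = T·E[λ|data] = 5·347/42 = 1735/42.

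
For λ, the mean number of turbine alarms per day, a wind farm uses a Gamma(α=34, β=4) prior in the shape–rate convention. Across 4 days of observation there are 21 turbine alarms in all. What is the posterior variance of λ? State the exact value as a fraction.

55/64

Total count 21 over total exposure 4 days.
The Gamma prior is conjugate for the Poisson rate, so λ | data ~ Gamma(34+21, 4+4) = Gamma(55, 8).
Posterior variance = α'/β'² = 55/64.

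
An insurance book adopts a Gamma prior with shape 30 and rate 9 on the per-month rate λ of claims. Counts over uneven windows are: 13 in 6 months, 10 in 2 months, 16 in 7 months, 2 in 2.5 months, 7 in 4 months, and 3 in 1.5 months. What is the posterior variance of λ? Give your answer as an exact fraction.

Total count: 13 + 10 + 16 + 2 + 7 + 3 = 51.
Total exposure: 6 + 2 + 7 + 2.5 + 4 + 1.5 = 23 months.
Posterior: α' = 30 + 51 = 81, β' = 9 + 23 = 32.
Posterior variance = α'/β'² = 81/1024.

81/1024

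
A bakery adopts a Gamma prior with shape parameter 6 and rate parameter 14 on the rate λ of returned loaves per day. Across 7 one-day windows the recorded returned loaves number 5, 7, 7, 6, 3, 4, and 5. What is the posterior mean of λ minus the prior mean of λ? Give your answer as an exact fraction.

Total count: 5 + 7 + 7 + 6 + 3 + 4 + 5 = 37.
Total exposure: 7 days.
Conjugate update: add total count to the shape and total exposure to the rate, giving Gamma(43, 21).
Posterior mean = 43/21 = 43/21; prior mean = 6/14 = 3/7. Difference = 43/21 − 3/7 = 34/21.

34/21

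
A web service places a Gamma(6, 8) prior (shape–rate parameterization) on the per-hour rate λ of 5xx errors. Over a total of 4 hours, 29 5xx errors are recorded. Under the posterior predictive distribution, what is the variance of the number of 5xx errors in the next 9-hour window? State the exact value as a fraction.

735/16

Total count 29 over total exposure 4 hours.
Gamma(α, β) with Poisson data over total exposure Σt gives posterior Gamma(α+Σx, β+Σt) = Gamma(35, 12).
The posterior predictive for a window of length T is Negative Binomial with variance T·α'·(β'+T)/β'² = 9·35·21/144 = 735/16.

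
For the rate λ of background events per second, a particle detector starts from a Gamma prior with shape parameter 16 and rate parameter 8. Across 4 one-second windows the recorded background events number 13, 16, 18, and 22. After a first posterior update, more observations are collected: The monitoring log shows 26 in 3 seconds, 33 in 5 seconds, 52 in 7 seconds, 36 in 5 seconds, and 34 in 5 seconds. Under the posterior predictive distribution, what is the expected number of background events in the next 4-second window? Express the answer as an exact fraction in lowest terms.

1064/37

Total count: 13 + 16 + 18 + 22 = 69.
Total exposure: 4 seconds.
After the first batch: Gamma(16 + 69, 8 + 4) = Gamma(85, 12).
Total count: 26 + 33 + 52 + 36 + 34 = 181.
Total exposure: 3 + 5 + 7 + 5 + 5 = 25 seconds.
After the second batch: Gamma(85 + 181, 12 + 25) = Gamma(266, 37).
Predictive mean over a 4-second window = T·E[λ|data] = 4·266/37 = 1064/37.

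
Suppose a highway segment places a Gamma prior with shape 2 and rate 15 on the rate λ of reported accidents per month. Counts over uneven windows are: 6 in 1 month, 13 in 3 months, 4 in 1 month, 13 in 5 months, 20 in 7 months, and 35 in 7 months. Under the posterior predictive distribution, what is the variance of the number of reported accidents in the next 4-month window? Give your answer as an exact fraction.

5332/507

Total count: 6 + 13 + 4 + 13 + 20 + 35 = 91.
Total exposure: 1 + 3 + 1 + 5 + 7 + 7 = 24 months.
By Gamma–Poisson conjugacy, the posterior is Gamma(α + Σx, β + Σt) = Gamma(2 + 91, 15 + 24) = Gamma(93, 39).
The posterior predictive for a window of length T is Negative Binomial with variance T·α'·(β'+T)/β'² = 4·93·43/1521 = 5332/507.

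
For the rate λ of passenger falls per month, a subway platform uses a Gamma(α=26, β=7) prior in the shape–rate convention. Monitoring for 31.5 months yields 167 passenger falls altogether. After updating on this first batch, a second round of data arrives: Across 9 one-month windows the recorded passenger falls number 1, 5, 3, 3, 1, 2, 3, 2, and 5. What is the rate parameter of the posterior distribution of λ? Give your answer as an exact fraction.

Total count 167 over total exposure 31.5 months.
After the first batch: Gamma(26 + 167, 7 + 31.5) = Gamma(193, 77/2).
Total count: 1 + 5 + 3 + 3 + 1 + 2 + 3 + 2 + 5 = 25.
Total exposure: 9 months.
After the second batch: Gamma(193 + 25, 77/2 + 9) = Gamma(218, 95/2).

95/2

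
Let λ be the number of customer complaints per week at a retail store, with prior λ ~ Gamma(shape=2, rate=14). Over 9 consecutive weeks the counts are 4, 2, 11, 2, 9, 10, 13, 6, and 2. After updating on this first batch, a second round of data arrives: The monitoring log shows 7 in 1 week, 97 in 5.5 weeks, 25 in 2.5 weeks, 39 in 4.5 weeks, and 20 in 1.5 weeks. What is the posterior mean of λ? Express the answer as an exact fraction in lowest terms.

249/38

Total count: 4 + 2 + 11 + 2 + 9 + 10 + 13 + 6 + 2 = 59.
Total exposure: 9 weeks.
After the first batch: Gamma(2 + 59, 14 + 9) = Gamma(61, 23).
Total count: 7 + 97 + 25 + 39 + 20 = 188.
Total exposure: 1 + 5.5 + 2.5 + 4.5 + 1.5 = 15 weeks.
After the second batch: Gamma(61 + 188, 23 + 15) = Gamma(249, 38).
Posterior mean = α'/β' = 249/38.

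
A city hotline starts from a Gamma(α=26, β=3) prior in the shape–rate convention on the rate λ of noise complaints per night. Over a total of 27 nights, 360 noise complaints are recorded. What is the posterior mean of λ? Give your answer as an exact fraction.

Total count 360 over total exposure 27 nights.
Gamma(α, β) with Poisson data over total exposure Σt gives posterior Gamma(α+Σx, β+Σt) = Gamma(386, 30).
Posterior mean = α'/β' = 386/30 = 193/15.

193/15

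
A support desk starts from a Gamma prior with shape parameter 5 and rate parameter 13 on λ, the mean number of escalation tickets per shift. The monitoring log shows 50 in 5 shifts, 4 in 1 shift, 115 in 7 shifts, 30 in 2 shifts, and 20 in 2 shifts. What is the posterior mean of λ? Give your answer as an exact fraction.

112/15

Total count: 50 + 4 + 115 + 30 + 20 = 219.
Total exposure: 5 + 1 + 7 + 2 + 2 = 17 shifts.
The Gamma prior is conjugate for the Poisson rate, so λ | data ~ Gamma(5+219, 13+17) = Gamma(224, 30).
Posterior mean = α'/β' = 224/30 = 112/15.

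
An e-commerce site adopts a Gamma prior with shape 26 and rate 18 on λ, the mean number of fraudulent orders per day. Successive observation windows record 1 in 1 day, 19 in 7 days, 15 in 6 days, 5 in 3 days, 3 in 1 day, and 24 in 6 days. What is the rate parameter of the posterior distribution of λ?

Total count: 1 + 19 + 15 + 5 + 3 + 24 = 67.
Total exposure: 1 + 7 + 6 + 3 + 1 + 6 = 24 days.
Posterior: α' = 26 + 67 = 93, β' = 18 + 24 = 42.

42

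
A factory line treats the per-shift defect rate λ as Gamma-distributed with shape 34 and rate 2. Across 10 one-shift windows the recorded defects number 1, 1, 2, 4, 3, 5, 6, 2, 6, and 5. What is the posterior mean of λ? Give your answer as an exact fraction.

Total count: 1 + 1 + 2 + 4 + 3 + 5 + 6 + 2 + 6 + 5 = 35.
Total exposure: 10 shifts.
Posterior: α' = 34 + 35 = 69, β' = 2 + 10 = 12.
Posterior mean = α'/β' = 69/12 = 23/4.

23/4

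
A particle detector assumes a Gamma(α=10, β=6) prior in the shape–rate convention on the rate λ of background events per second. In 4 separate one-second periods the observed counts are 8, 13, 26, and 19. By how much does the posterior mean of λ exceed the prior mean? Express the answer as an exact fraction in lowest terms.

Total count: 8 + 13 + 26 + 19 = 66.
Total exposure: 4 seconds.
Gamma(α, β) with Poisson data over total exposure Σt gives posterior Gamma(α+Σx, β+Σt) = Gamma(76, 10).
Posterior mean = 76/10 = 38/5; prior mean = 10/6 = 5/3. Difference = 38/5 − 5/3 = 89/15.

89/15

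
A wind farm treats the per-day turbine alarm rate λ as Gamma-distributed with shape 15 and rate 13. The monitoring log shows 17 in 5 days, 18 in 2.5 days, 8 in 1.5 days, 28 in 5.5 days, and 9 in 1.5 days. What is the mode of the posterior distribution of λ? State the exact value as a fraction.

Total count: 17 + 18 + 8 + 28 + 9 = 80.
Total exposure: 5 + 2.5 + 1.5 + 5.5 + 1.5 = 16 days.
The Gamma prior is conjugate for the Poisson rate, so λ | data ~ Gamma(15+80, 13+16) = Gamma(95, 29).
Posterior mode = (α'−1)/β' = 94/29.

94/29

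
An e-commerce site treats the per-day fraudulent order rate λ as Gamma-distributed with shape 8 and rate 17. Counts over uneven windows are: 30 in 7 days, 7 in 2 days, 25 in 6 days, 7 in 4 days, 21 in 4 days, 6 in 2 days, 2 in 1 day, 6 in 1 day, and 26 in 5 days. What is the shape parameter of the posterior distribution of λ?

138

Total count: 30 + 7 + 25 + 7 + 21 + 6 + 2 + 6 + 26 = 130.
Total exposure: 7 + 2 + 6 + 4 + 4 + 2 + 1 + 1 + 5 = 32 days.
Gamma(α, β) with Poisson data over total exposure Σt gives posterior Gamma(α+Σx, β+Σt) = Gamma(138, 49).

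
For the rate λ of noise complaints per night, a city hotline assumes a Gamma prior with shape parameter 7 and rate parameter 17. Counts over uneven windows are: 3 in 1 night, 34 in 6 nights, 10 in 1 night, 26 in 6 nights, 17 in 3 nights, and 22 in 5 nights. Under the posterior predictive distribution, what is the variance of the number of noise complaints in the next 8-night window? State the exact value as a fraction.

Total count: 3 + 34 + 10 + 26 + 17 + 22 = 112.
Total exposure: 1 + 6 + 1 + 6 + 3 + 5 = 22 nights.
The Gamma prior is conjugate for the Poisson rate, so λ | data ~ Gamma(7+112, 17+22) = Gamma(119, 39).
The posterior predictive for a window of length T is Negative Binomial with variance T·α'·(β'+T)/β'² = 8·119·47/1521 = 44744/1521.

44744/1521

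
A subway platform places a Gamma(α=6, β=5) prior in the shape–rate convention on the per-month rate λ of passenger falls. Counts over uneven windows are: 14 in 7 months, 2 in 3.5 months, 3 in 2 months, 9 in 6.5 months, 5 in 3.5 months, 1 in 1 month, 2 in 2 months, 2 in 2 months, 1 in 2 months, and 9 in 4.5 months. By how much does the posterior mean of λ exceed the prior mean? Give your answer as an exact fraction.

Total count: 14 + 2 + 3 + 9 + 5 + 1 + 2 + 2 + 1 + 9 = 48.
Total exposure: 7 + 3.5 + 2 + 6.5 + 3.5 + 1 + 2 + 2 + 2 + 4.5 = 34 months.
Gamma(α, β) with Poisson data over total exposure Σt gives posterior Gamma(α+Σx, β+Σt) = Gamma(54, 39).
Posterior mean = 54/39 = 18/13; prior mean = 6/5 = 6/5. Difference = 18/13 − 6/5 = 12/65.

12/65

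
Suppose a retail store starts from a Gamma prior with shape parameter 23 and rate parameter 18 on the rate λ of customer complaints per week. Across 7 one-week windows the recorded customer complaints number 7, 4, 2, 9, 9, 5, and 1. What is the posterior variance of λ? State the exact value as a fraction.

12/125

Total count: 7 + 4 + 2 + 9 + 9 + 5 + 1 = 37.
Total exposure: 7 weeks.
Gamma(α, β) with Poisson data over total exposure Σt gives posterior Gamma(α+Σx, β+Σt) = Gamma(60, 25).
Posterior variance = α'/β'² = 60/625 = 12/125.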